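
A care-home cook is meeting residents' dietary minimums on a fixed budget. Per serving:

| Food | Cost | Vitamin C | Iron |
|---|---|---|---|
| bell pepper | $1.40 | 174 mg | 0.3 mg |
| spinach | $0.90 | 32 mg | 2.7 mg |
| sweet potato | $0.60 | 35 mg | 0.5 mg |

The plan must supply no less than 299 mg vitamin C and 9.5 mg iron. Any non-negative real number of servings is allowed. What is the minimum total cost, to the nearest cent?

$4.59

For a min-cost LP with two ≥-constraints, a basic feasible solution has at most two positive variables.
bell pepper only: max(299/174, 9.5/0.3) = 31.67 servings → $44.33.
spinach only: max(299/32, 9.5/2.7) = 9.344 servings → $8.41.
sweet potato only: max(299/35, 9.5/0.5) = 19 servings → $11.40.
bell pepper + spinach with both tight: 1.094 servings and 3.397 servings → $4.59.
bell pepper + sweet potato: intersection lies outside the first quadrant.
spinach + sweet potato with both tight: 2.331 servings and 6.411 servings → $5.94.
So the least-cost plan costs $4.59.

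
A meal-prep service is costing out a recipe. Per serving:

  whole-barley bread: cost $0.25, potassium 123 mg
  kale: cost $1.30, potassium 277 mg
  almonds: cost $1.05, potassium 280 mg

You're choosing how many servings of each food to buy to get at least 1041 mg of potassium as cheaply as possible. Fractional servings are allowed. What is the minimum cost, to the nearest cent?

$2.12

Cost per mg of potassium: whole-barley bread $0.0020, almonds $0.0037, kale $0.0047.
With no serving limits, use only whole-barley bread: 1041 mg / 123 mg = 8.463 servings × $0.25 = $2.12.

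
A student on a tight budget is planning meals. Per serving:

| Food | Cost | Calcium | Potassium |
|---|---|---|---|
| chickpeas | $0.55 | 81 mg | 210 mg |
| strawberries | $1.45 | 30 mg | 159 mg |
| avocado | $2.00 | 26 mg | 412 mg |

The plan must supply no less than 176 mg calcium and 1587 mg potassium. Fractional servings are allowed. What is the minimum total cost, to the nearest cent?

Two binding constraints pin down two serving amounts, so the optimal mix uses at most two foods. The candidates are each food alone (scaled to the tighter of calcium/potassium) and each pair with both constraints tight.
chickpeas only: max(176/81, 1587/210) = 7.557 servings → $4.16.
strawberries only: max(176/30, 1587/159) = 9.981 servings → $14.47.
avocado only: max(176/26, 1587/412) = 6.769 servings → $13.54.
chickpeas + strawberries with both targets exact would need a negative amount; discard.
chickpeas + avocado with both tight: 1.12 servings and 3.281 servings → $7.18.
strawberries + avocado with both tight: 3.799 servings and 2.386 servings → $10.28.
The minimum over all feasible corners is $4.16.

$4.16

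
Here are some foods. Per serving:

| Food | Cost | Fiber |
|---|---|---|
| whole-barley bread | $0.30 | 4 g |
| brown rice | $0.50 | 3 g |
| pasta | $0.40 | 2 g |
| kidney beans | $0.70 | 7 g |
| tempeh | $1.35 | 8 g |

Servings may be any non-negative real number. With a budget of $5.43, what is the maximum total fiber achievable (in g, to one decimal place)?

Fiber per dollar: whole-barley bread 13.33, kidney beans 10, brown rice 6, tempeh 5.926, pasta 5.
With no serving limits, spend the whole cost allowance on whole-barley bread: $5.43 / $0.30 × 4 g = 72.4 g.

72.4 g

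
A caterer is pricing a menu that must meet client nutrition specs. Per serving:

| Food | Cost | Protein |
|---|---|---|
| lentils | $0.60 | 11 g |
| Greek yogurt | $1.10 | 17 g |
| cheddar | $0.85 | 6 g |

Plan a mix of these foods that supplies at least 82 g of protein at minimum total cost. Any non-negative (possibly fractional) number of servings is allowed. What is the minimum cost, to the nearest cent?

Cost per g of protein: lentils $0.0545, Greek yogurt $0.0647, cheddar $0.1417.
With no serving limits, use only lentils: 82 g / 11 g = 7.455 servings × $0.60 = $4.47.

$4.47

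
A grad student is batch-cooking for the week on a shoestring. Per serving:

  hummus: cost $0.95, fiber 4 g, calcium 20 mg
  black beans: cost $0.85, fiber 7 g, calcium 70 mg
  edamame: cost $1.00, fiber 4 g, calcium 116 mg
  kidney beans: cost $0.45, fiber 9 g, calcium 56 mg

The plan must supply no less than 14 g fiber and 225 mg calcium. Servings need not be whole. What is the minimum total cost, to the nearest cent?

With two linear requirements the optimum uses one or two foods; enumerate the corners.
hummus only: max(14/4, 225/20) = 11.25 servings → $10.69.
black beans only: max(14/7, 225/70) = 3.214 servings → $2.73.
edamame only: max(14/4, 225/116) = 3.5 servings → $3.50.
kidney beans only: max(14/9, 225/56) = 4.018 servings → $1.81.
hummus + black beans: intersection lies outside the first quadrant.
hummus + edamame with both tight: 1.885 servings and 1.615 servings → $3.41.
hummus + kidney beans: intersection lies outside the first quadrant.
black beans + edamame with both tight: 1.361 servings and 1.118 servings → $2.28.
black beans + kidney beans: intersection lies outside the first quadrant.
edamame + kidney beans with both tight: 1.513 servings and 0.8829 servings → $1.91.
So the least-cost plan costs $1.81.

$1.81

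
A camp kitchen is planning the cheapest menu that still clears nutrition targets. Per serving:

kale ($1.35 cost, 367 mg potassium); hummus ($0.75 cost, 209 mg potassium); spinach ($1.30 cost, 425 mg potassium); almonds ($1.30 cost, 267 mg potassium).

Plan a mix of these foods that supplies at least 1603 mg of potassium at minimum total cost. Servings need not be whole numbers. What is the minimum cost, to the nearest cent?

$4.90

Cost per mg of potassium: spinach $0.0031, hummus $0.0036, kale $0.0037, almonds $0.0049.
With no serving limits, use only spinach: 1603 mg / 425 mg = 3.772 servings × $1.30 = $4.90.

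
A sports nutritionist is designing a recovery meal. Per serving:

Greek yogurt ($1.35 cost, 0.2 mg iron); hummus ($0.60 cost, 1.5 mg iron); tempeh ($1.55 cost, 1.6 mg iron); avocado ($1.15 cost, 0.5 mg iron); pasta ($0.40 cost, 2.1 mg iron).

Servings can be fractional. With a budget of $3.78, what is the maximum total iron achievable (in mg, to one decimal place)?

19.8 mg

Iron per dollar: pasta 5.25, hummus 2.5, tempeh 1.032, avocado 0.4348, Greek yogurt 0.1481.
With no serving limits, spend the whole cost allowance on pasta: $3.78 / $0.40 × 2.1 mg = 19.8 mg.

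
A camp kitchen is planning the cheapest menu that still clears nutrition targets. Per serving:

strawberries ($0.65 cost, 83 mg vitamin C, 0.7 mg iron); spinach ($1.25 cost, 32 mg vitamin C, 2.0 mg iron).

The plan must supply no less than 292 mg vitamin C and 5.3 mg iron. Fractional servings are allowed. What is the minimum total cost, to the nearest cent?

strawberries only: max(292/83, 5.3/0.7) = 7.571 servings → $4.92.
spinach only: max(292/32, 5.3/2.0) = 9.125 servings → $11.41.
strawberries + spinach with both tight: 2.886 servings and 1.64 servings → $3.93.
The minimum over all feasible corners is $3.93.

$3.93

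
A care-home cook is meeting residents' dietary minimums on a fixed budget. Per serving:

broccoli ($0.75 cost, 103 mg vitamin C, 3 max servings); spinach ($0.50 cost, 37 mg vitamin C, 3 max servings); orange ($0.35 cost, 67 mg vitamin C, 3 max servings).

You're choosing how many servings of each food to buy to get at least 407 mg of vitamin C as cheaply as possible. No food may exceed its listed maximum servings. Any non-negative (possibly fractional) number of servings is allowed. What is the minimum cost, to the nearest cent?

Cost per mg of vitamin C: orange $0.0052, broccoli $0.0073, spinach $0.0135.
Take 3 servings of orange: +201.0 mg vitamin C for $1.05 (total $1.05, still need 206.0 mg).
Take 2 servings of broccoli: +206.0 mg vitamin C for $1.50 (total $2.55, still need 0.0 mg).
Greedy by cheapest-per-mg is optimal for a single linear constraint, so the minimum cost is $2.55.

$2.55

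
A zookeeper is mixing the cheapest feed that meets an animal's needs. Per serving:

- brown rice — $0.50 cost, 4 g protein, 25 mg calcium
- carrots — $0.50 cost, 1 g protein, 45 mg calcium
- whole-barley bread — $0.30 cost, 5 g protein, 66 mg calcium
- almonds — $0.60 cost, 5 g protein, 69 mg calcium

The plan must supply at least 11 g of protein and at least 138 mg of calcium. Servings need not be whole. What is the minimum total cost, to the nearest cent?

$0.66

A basic optimal solution has at most two foods positive. Try each food alone and each pair with both targets met exactly.
brown rice only: max(11/4, 138/25) = 5.52 servings → $2.76.
carrots only: max(11/1, 138/45) = 11 servings → $5.50.
whole-barley bread only: max(11/5, 138/66) = 2.2 servings → $0.66.
almonds only: max(11/5, 138/69) = 2.2 servings → $1.32.
brown rice + carrots with both tight: 2.303 servings and 1.787 servings → $2.05.
brown rice + whole-barley bread with both tight: 0.259 servings and 1.993 servings → $0.73.
brown rice + almonds with both tight: 0.457 servings and 1.834 servings → $1.33.
carrots + whole-barley bread with both targets exact would need a negative amount; discard.
carrots + almonds with both targets exact would need a negative amount; discard.
whole-barley bread + almonds: the both-tight solution has a negative serving — not a feasible corner.
So the least-cost plan costs $0.66.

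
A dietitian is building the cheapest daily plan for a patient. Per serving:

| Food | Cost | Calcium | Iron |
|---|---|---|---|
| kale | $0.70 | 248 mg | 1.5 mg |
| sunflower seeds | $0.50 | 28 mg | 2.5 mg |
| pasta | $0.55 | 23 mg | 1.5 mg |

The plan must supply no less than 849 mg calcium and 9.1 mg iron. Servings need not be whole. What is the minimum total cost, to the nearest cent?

An LP optimum is at a vertex; with two nutrient constraints at most two foods are used. Check each candidate.
kale only: max(849/248, 9.1/1.5) = 6.067 servings → $4.25.
sunflower seeds only: max(849/28, 9.1/2.5) = 30.32 servings → $15.16.
pasta only: max(849/23, 9.1/1.5) = 36.91 servings → $20.30.
kale + sunflower seeds with both tight: 3.231 servings and 1.701 servings → $3.11.
kale + pasta with both tight: 3.153 servings and 2.913 servings → $3.81.
sunflower seeds + pasta with both targets exact would need a negative amount; discard.
Cheapest feasible corner: $3.11.

$3.11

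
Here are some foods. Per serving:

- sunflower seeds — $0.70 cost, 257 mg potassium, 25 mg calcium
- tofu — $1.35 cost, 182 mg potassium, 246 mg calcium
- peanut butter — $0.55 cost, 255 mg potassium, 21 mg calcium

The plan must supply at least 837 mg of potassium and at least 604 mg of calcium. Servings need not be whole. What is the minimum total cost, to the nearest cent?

$4.02

Minimising a linear cost over {potassium ≥ 837, calcium ≥ 604, servings ≥ 0} — the optimum is at a vertex, using one or two foods.
sunflower seeds only: max(837/257, 604/25) = 24.16 servings → $16.91.
tofu only: max(837/182, 604/246) = 4.599 servings → $6.21.
peanut butter only: max(837/255, 604/21) = 28.76 servings → $15.82.
sunflower seeds + tofu with both tight: 1.636 servings and 2.289 servings → $4.24.
sunflower seeds + peanut butter: intersection lies outside the first quadrant.
tofu + peanut butter with both tight: 2.316 servings and 1.629 servings → $4.02.
So the least-cost plan costs $4.02.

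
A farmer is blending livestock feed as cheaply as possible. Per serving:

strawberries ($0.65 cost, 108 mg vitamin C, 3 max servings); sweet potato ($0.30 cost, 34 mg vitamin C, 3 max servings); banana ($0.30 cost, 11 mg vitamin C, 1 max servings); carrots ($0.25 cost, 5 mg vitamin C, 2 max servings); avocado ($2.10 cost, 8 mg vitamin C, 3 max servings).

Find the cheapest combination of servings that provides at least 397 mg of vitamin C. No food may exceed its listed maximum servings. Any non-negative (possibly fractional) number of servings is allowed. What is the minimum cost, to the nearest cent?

$2.59

Cost per mg of vitamin C: strawberries $0.0060, sweet potato $0.0088, banana $0.0273, carrots $0.0500, avocado $0.2625.
Take 3 servings of strawberries: +324.0 mg vitamin C for $1.95 (total $1.95, still need 73.0 mg).
Take 2.147 servings of sweet potato: +73.0 mg vitamin C for $0.64 (total $2.59, still need 0.0 mg).
Filling from the cheapest source first is optimal under one linear minimum: $2.59.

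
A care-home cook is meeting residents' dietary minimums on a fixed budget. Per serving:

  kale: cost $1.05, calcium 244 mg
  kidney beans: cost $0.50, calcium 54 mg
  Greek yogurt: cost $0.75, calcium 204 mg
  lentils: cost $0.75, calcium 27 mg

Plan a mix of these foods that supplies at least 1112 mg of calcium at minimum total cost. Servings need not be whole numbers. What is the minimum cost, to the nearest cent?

$4.09

Cost per mg of calcium: Greek yogurt $0.0037, kale $0.0043, kidney beans $0.0093, lentils $0.0278.
With no serving limits, use only Greek yogurt: 1112 mg / 204 mg = 5.451 servings × $0.75 = $4.09.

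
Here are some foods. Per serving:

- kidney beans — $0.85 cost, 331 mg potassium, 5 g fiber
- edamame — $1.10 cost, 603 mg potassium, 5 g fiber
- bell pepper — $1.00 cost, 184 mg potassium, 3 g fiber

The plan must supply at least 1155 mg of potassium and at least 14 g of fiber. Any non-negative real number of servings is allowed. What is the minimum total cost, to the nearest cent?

Minimising a linear cost over {potassium ≥ 1155, fiber ≥ 14, servings ≥ 0} — the optimum is at a vertex, using one or two foods.
kidney beans only: max(1155/331, 14/5) = 3.489 servings → $2.97.
edamame only: max(1155/603, 14/5) = 2.8 servings → $3.08.
bell pepper only: max(1155/184, 14/3) = 6.277 servings → $6.28.
kidney beans + edamame with both tight: 1.961 servings and 0.839 servings → $2.59.
kidney beans + bell pepper: the both-tight solution has a negative serving — not a feasible corner.
edamame + bell pepper with both tight: 1 serving and 3 servings → $4.10.
The minimum over all feasible corners is $2.59.

$2.59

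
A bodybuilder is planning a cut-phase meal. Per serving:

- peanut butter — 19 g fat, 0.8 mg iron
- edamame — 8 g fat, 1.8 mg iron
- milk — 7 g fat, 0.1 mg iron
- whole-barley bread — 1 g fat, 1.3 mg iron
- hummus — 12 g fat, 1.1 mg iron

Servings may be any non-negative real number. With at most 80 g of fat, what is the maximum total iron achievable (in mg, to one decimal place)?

104.0 mg

Iron per g fat: whole-barley bread 1.3, edamame 0.225, hummus 0.09167, peanut butter 0.04211, milk 0.01429.
With no serving limits, spend the whole fat allowance on whole-barley bread: 80 g / 1 g × 1.3 mg = 104.0 mg.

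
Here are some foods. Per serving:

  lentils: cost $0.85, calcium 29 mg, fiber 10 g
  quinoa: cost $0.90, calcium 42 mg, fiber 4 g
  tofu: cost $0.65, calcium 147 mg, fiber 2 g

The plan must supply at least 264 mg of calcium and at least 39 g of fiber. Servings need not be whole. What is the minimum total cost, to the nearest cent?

Check every corner: each single food scaled to meet both minima, and each pair solved so both constraints bind.
lentils only: max(264/29, 39/10) = 9.103 servings → $7.74.
quinoa only: max(264/42, 39/4) = 9.75 servings → $8.78.
tofu only: max(264/147, 39/2) = 19.5 servings → $12.68.
lentils + quinoa with both tight: 1.914 servings and 4.964 servings → $6.09.
lentils + tofu with both tight: 3.686 servings and 1.069 servings → $3.83.
quinoa + tofu: intersection lies outside the first quadrant.
So the least-cost plan costs $3.83.

$3.83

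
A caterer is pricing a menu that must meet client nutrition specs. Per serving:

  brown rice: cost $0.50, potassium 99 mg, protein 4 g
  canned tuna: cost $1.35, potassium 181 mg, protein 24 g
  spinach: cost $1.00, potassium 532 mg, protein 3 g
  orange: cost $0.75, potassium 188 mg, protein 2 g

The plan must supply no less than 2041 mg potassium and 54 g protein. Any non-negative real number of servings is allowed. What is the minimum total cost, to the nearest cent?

At the optimum either one food covers both requirements or two foods hit both targets exactly; no other combination can be cheaper.
brown rice only: max(2041/99, 54/4) = 20.62 servings → $10.31.
canned tuna only: max(2041/181, 54/24) = 11.28 servings → $15.22.
spinach only: max(2041/532, 54/3) = 18 servings → $18.00.
orange only: max(2041/188, 54/2) = 27 servings → $20.25.
brown rice + canned tuna with both targets exact would need a negative amount; discard.
brown rice + spinach with both tight: 12.35 servings and 1.539 servings → $7.71.
brown rice + orange with both tight: 10.96 servings and 5.087 servings → $9.29.
canned tuna + spinach with both tight: 1.849 servings and 3.207 servings → $5.70.
canned tuna + orange with both tight: 1.463 servings and 9.448 servings → $9.06.
spinach + orange with both targets exact would need a negative amount; discard.
Cheapest feasible corner: $5.70.

$5.70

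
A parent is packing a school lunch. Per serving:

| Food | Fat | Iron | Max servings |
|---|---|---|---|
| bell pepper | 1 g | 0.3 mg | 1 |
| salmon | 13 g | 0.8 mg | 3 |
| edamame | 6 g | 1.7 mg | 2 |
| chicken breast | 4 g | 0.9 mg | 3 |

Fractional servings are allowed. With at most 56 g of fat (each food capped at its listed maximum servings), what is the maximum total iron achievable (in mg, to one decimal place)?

Iron per g fat: bell pepper 0.3, edamame 0.2833, chicken breast 0.225, salmon 0.06154.
Take 1 serving of bell pepper: uses 1 g fat, +0.3 mg iron (running total 0.3 mg).
Take 2 servings of edamame: uses 12 g fat, +3.4 mg iron (running total 3.7 mg).
Take 3 servings of chicken breast: uses 12 g fat, +2.7 mg iron (running total 6.4 mg).
Take 2.385 servings of salmon: uses 31 g fat, +1.9 mg iron (running total 8.3 mg).
Filling greedily by iron-per-g fat is optimal for one linear limit, giving 8.3 mg.

8.3 mg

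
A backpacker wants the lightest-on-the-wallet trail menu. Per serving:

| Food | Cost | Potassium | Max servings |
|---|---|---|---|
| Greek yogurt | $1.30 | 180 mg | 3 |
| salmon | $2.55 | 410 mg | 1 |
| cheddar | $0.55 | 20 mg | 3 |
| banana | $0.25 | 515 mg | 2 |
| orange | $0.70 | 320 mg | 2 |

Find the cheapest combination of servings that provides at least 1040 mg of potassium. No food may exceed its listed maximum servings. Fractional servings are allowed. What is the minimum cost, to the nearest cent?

$0.52

Cost per mg of potassium: banana $0.0005, orange $0.0022, salmon $0.0062, Greek yogurt $0.0072, cheddar $0.0275.
Take 2 servings of banana: +1030.0 mg potassium for $0.50 (total $0.50, still need 10.0 mg).
Take 0.03125 servings of orange: +10.0 mg potassium for $0.02 (total $0.52, still need 0.0 mg).
Greedy by cheapest-per-mg is optimal for a single linear constraint, so the minimum cost is $0.52.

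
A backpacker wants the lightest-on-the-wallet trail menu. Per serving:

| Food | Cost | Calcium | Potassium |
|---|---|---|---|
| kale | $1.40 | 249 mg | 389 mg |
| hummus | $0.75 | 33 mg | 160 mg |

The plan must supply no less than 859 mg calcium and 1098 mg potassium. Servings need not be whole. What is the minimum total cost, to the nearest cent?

$4.83

Two binding constraints pin down two serving amounts, so the optimal mix uses at most two foods. The candidates are each food alone (scaled to the tighter of calcium/potassium) and each pair with both constraints tight.
kale only: max(859/249, 1098/389) = 3.45 servings → $4.83.
hummus only: max(859/33, 1098/160) = 26.03 servings → $19.52.
kale + hummus: intersection lies outside the first quadrant.
Cheapest feasible corner: $4.83.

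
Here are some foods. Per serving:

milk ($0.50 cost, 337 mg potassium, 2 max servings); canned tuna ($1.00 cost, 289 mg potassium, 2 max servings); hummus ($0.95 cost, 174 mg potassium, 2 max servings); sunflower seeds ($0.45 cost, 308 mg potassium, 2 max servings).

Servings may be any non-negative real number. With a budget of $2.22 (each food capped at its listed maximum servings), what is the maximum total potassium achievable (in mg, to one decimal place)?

Potassium per dollar: sunflower seeds 684.4, milk 674, canned tuna 289, hummus 183.2.
Take 2 servings of sunflower seeds: spends $0.90, +616.0 mg potassium (running total 616.0 mg).
Take 2 servings of milk: spends $1.00, +674.0 mg potassium (running total 1290.0 mg).
Take 0.32 servings of canned tuna: spends $0.32, +92.5 mg potassium (running total 1382.5 mg).
Greedy by best ratio exhausts the cost allowance optimally: 1382.5 mg.

1382.5 mg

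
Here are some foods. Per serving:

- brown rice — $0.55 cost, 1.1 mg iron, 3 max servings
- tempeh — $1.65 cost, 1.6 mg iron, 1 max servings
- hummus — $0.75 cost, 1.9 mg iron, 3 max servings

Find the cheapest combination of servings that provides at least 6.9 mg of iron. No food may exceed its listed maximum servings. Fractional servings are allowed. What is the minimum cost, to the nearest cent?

$2.85

Cost per mg of iron: hummus $0.3947, brown rice $0.5000, tempeh $1.0312.
Take 3 servings of hummus: +5.7 mg iron for $2.25 (total $2.25, still need 1.2 mg).
Take 1.091 servings of brown rice: +1.2 mg iron for $0.60 (total $2.85, still need 0.0 mg).
Greedy by cheapest-per-mg is optimal for a single linear constraint, so the minimum cost is $2.85.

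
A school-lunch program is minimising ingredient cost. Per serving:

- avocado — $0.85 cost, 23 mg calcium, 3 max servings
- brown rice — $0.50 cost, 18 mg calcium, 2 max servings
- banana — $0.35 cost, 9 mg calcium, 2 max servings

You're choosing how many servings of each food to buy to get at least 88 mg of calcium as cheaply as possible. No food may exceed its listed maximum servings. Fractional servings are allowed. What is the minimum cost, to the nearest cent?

Cost per mg of calcium: brown rice $0.0278, avocado $0.0370, banana $0.0389.
Take 2 servings of brown rice: +36.0 mg calcium for $1.00 (total $1.00, still need 52.0 mg).
Take 2.261 servings of avocado: +52.0 mg calcium for $1.92 (total $2.92, still need 0.0 mg).
Filling from the cheapest source first is optimal under one linear minimum: $2.92.

$2.92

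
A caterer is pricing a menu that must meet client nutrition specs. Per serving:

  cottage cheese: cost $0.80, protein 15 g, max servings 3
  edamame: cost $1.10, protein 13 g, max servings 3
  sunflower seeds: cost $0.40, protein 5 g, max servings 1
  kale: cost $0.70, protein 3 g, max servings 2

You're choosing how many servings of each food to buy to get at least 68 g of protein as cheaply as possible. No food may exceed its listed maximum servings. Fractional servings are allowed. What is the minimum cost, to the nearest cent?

Cost per g of protein: cottage cheese $0.0533, sunflower seeds $0.0800, edamame $0.0846, kale $0.2333.
Take 3 servings of cottage cheese: +45.0 g protein for $2.40 (total $2.40, still need 23.0 g).
Take 1 serving of sunflower seeds: +5.0 g protein for $0.40 (total $2.80, still need 18.0 g).
Take 1.385 servings of edamame: +18.0 g protein for $1.52 (total $4.32, still need 0.0 g).
Filling from the cheapest source first is optimal under one linear minimum: $4.32.

$4.32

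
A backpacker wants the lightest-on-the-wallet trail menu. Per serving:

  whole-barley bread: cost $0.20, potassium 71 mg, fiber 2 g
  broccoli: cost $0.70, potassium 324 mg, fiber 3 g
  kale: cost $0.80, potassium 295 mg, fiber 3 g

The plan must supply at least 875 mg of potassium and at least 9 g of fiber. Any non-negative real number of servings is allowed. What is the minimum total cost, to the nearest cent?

$1.92

Two binding constraints pin down two serving amounts, so the optimal mix uses at most two foods. The candidates are each food alone (scaled to the tighter of potassium/fiber) and each pair with both constraints tight.
whole-barley bread only: max(875/71, 9/2) = 12.32 servings → $2.46.
broccoli only: max(875/324, 9/3) = 3 servings → $2.10.
kale only: max(875/295, 9/3) = 3 servings → $2.40.
whole-barley bread + broccoli with both tight: 0.669 servings and 2.554 servings → $1.92.
whole-barley bread + kale with both tight: 0.07958 servings and 2.947 servings → $2.37.
broccoli + kale: intersection lies outside the first quadrant.
Cheapest feasible corner: $1.92.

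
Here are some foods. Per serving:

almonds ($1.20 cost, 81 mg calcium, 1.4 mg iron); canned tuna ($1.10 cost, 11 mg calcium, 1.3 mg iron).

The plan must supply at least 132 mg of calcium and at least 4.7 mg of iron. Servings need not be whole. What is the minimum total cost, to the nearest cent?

$4.00

The cheapest plan sits at a corner of the feasible region — with two constraints it uses at most two foods.
almonds only: max(132/81, 4.7/1.4) = 3.357 servings → $4.03.
canned tuna only: max(132/11, 4.7/1.3) = 12 servings → $13.20.
almonds + canned tuna with both tight: 1.334 servings and 2.179 servings → $4.00.
The minimum over all feasible corners is $4.00.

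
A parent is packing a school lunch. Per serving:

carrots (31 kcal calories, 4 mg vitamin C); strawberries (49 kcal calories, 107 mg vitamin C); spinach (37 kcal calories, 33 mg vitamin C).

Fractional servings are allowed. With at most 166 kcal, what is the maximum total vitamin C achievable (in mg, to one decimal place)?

362.5 mg

Vitamin C per kcal: strawberries 2.184, spinach 0.8919, carrots 0.129.
With no serving limits, spend the whole calories allowance on strawberries: 166 kcal / 49 kcal × 107 mg = 362.5 mg.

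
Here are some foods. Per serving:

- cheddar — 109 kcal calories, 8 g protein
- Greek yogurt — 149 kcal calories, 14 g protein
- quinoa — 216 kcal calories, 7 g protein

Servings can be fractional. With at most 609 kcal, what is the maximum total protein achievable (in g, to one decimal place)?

57.2 g

Protein per kcal: Greek yogurt 0.09396, cheddar 0.07339, quinoa 0.03241.
With no serving limits, spend the whole calories allowance on Greek yogurt: 609 kcal / 149 kcal × 14 g = 57.2 g.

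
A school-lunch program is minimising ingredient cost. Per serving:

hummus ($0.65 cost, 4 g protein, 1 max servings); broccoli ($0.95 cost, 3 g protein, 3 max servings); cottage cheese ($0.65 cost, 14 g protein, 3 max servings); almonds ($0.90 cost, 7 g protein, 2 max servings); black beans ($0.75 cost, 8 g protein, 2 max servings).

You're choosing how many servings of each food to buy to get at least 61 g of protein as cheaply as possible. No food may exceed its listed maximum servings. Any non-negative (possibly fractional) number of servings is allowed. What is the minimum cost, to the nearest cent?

$3.84

Cost per g of protein: cottage cheese $0.0464, black beans $0.0938, almonds $0.1286, hummus $0.1625, broccoli $0.3167.
Take 3 servings of cottage cheese: +42.0 g protein for $1.95 (total $1.95, still need 19.0 g).
Take 2 servings of black beans: +16.0 g protein for $1.50 (total $3.45, still need 3.0 g).
Take 0.4286 servings of almonds: +3.0 g protein for $0.39 (total $3.84, still need 0.0 g).
Filling from the cheapest source first is optimal under one linear minimum: $3.84.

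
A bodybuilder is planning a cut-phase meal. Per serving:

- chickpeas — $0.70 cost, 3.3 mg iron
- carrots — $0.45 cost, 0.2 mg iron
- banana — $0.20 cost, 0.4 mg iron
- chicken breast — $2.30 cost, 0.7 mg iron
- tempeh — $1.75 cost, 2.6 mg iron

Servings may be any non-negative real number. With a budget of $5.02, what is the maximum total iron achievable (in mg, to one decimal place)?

Iron per dollar: chickpeas 4.714, banana 2, tempeh 1.486, carrots 0.4444, chicken breast 0.3043.
With no serving limits, spend the whole cost allowance on chickpeas: $5.02 / $0.70 × 3.3 mg = 23.7 mg.

23.7 mg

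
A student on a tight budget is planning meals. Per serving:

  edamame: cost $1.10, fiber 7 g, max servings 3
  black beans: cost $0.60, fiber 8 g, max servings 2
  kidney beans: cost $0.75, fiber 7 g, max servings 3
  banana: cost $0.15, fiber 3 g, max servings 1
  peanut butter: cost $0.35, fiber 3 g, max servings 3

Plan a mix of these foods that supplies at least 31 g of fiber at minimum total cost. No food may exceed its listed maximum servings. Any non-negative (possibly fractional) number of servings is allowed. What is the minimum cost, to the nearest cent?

Cost per g of fiber: banana $0.0500, black beans $0.0750, kidney beans $0.1071, peanut butter $0.1167, edamame $0.1571.
Take 1 serving of banana: +3.0 g fiber for $0.15 (total $0.15, still need 28.0 g).
Take 2 servings of black beans: +16.0 g fiber for $1.20 (total $1.35, still need 12.0 g).
Take 1.714 servings of kidney beans: +12.0 g fiber for $1.29 (total $2.64, still need 0.0 g).
Greedy by cheapest-per-g is optimal for a single linear constraint, so the minimum cost is $2.64.

$2.64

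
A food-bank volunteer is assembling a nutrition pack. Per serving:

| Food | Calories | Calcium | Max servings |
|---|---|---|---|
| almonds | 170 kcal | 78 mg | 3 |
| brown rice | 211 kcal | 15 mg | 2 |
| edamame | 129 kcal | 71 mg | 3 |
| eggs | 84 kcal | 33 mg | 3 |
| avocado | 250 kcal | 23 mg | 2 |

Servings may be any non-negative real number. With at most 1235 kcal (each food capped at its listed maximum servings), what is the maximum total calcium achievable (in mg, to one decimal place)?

553.9 mg

Calcium per kcal: edamame 0.5504, almonds 0.4588, eggs 0.3929, avocado 0.092, brown rice 0.07109.
Take 3 servings of edamame: uses 387 kcal, +213.0 mg calcium (running total 213.0 mg).
Take 3 servings of almonds: uses 510 kcal, +234.0 mg calcium (running total 447.0 mg).
Take 3 servings of eggs: uses 252 kcal, +99.0 mg calcium (running total 546.0 mg).
Take 0.344 servings of avocado: uses 86 kcal, +7.9 mg calcium (running total 553.9 mg).
Filling greedily by calcium-per-kcal is optimal for one linear limit, giving 553.9 mg.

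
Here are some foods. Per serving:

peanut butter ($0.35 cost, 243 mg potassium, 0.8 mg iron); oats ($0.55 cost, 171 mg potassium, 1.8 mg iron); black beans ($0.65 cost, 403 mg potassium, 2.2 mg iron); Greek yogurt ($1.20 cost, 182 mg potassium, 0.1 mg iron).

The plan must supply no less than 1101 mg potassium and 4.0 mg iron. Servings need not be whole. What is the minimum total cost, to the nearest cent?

Check every corner: each single food scaled to meet both minima, and each pair solved so both constraints bind.
peanut butter only: max(1101/243, 4.0/0.8) = 5 servings → $1.75.
oats only: max(1101/171, 4.0/1.8) = 6.439 servings → $3.54.
black beans only: max(1101/403, 4.0/2.2) = 2.732 servings → $1.78.
Greek yogurt only: max(1101/182, 4.0/0.1) = 40 servings → $48.00.
peanut butter + oats with both tight: 4.317 servings and 0.3034 servings → $1.68.
peanut butter + black beans with both tight: 3.818 servings and 0.4298 servings → $1.62.
peanut butter + Greek yogurt: intersection lies outside the first quadrant.
oats + black beans: intersection lies outside the first quadrant.
oats + Greek yogurt with both tight: 1.99 servings and 4.18 servings → $6.11.
black beans + Greek yogurt with both tight: 1.716 servings and 2.25 servings → $3.82.
The minimum over all feasible corners is $1.62.

$1.62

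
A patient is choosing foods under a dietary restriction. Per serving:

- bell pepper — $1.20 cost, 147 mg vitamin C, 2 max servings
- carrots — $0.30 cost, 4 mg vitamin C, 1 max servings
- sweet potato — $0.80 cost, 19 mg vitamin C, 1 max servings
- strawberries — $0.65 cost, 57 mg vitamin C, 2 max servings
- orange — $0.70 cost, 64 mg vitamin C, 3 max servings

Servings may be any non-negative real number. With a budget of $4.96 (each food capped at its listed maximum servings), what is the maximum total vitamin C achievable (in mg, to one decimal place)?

Vitamin C per dollar: bell pepper 122.5, orange 91.43, strawberries 87.69, sweet potato 23.75, carrots 13.33.
Take 2 servings of bell pepper: spends $2.40, +294.0 mg vitamin C (running total 294.0 mg).
Take 3 servings of orange: spends $2.10, +192.0 mg vitamin C (running total 486.0 mg).
Take 0.7077 servings of strawberries: spends $0.46, +40.3 mg vitamin C (running total 526.3 mg).
Filling greedily by vitamin C-per-dollar is optimal for one linear limit, giving 526.3 mg.

526.3 mg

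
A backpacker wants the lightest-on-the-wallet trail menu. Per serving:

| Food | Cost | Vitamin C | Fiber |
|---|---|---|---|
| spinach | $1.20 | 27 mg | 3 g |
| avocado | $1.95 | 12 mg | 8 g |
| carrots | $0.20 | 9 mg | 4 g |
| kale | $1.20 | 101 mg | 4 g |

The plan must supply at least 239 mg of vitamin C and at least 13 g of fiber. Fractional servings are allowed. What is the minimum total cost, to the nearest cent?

With two linear requirements the optimum uses one or two foods; enumerate the corners.
spinach only: max(239/27, 13/3) = 8.852 servings → $10.62.
avocado only: max(239/12, 13/8) = 19.92 servings → $38.84.
carrots only: max(239/9, 13/4) = 26.56 servings → $5.31.
kale only: max(239/101, 13/4) = 3.25 servings → $3.90.
spinach + avocado: the both-tight solution has a negative serving — not a feasible corner.
spinach + carrots: the both-tight solution has a negative serving — not a feasible corner.
spinach + kale with both tight: 1.831 servings and 1.877 servings → $4.45.
avocado + carrots with both targets exact would need a negative amount; discard.
avocado + kale with both tight: 0.4697 servings and 2.311 servings → $3.69.
carrots + kale with both tight: 0.9701 servings and 2.28 servings → $2.93.
So the least-cost plan costs $2.93.

$2.93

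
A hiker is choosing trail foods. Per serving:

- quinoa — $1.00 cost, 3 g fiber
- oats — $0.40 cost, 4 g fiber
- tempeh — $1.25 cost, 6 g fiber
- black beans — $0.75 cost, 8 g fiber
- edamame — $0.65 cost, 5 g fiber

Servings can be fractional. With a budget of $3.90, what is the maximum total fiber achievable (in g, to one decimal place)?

Fiber per dollar: black beans 10.67, oats 10, edamame 7.692, tempeh 4.8, quinoa 3.
With no serving limits, spend the whole cost allowance on black beans: $3.90 / $0.75 × 8 g = 41.6 g.

41.6 g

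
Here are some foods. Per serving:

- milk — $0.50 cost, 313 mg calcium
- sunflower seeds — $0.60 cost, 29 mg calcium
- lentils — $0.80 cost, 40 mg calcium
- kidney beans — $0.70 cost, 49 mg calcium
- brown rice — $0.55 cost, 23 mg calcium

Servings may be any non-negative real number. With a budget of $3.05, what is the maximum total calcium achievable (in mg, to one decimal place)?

1909.3 mg

Calcium per dollar: milk 626, kidney beans 70, lentils 50, sunflower seeds 48.33, brown rice 41.82.
With no serving limits, spend the whole cost allowance on milk: $3.05 / $0.50 × 313 mg = 1909.3 mg.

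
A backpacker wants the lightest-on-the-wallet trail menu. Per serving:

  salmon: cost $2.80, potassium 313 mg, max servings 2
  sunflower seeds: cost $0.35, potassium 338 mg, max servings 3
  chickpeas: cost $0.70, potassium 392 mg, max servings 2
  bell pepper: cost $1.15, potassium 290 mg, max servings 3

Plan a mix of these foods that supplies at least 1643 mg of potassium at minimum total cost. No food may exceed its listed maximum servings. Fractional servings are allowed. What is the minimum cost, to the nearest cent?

Cost per mg of potassium: sunflower seeds $0.0010, chickpeas $0.0018, bell pepper $0.0040, salmon $0.0089.
Take 3 servings of sunflower seeds: +1014.0 mg potassium for $1.05 (total $1.05, still need 629.0 mg).
Take 1.605 servings of chickpeas: +629.0 mg potassium for $1.12 (total $2.17, still need 0.0 mg).
Filling from the cheapest source first is optimal under one linear minimum: $2.17.

$2.17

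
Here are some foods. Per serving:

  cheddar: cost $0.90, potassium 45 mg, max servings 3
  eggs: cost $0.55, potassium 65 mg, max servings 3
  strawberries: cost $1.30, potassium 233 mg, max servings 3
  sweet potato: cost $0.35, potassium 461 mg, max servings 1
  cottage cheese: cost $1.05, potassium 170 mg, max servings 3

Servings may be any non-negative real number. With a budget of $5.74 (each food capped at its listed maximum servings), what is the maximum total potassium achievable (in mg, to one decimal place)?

1401.2 mg

Potassium per dollar: sweet potato 1317, strawberries 179.2, cottage cheese 161.9, eggs 118.2, cheddar 50.
Take 1 serving of sweet potato: spends $0.35, +461.0 mg potassium (running total 461.0 mg).
Take 3 servings of strawberries: spends $3.90, +699.0 mg potassium (running total 1160.0 mg).
Take 1.419 servings of cottage cheese: spends $1.49, +241.2 mg potassium (running total 1401.2 mg).
Greedy by best ratio exhausts the cost allowance optimally: 1401.2 mg.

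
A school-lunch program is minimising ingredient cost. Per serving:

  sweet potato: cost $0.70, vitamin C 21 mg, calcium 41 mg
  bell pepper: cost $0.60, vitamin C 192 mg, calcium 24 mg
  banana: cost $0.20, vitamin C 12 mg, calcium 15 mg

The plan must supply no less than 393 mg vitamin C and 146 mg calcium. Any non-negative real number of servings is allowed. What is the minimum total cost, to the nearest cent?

The cheapest plan sits at a corner of the feasible region — with two constraints it uses at most two foods.
sweet potato only: max(393/21, 146/41) = 18.71 servings → $13.10.
bell pepper only: max(393/192, 146/24) = 6.083 servings → $3.65.
banana only: max(393/12, 146/15) = 32.75 servings → $6.55.
sweet potato + bell pepper with both tight: 2.524 servings and 1.771 servings → $2.83.
sweet potato + banana: the both-tight solution has a negative serving — not a feasible corner.
bell pepper + banana with both tight: 1.598 servings and 7.176 servings → $2.39.
So the least-cost plan costs $2.39.

$2.39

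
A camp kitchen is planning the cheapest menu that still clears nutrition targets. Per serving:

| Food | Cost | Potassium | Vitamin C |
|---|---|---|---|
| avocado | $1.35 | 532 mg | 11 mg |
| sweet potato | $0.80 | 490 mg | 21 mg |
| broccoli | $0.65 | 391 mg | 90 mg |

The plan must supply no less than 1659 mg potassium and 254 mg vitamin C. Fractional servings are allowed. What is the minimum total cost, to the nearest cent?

With two linear requirements the optimum uses one or two foods; enumerate the corners.
avocado only: max(1659/532, 254/11) = 23.09 servings → $31.17.
sweet potato only: max(1659/490, 254/21) = 12.1 servings → $9.68.
broccoli only: max(1659/391, 254/90) = 4.243 servings → $2.76.
avocado + sweet potato: the both-tight solution has a negative serving — not a feasible corner.
avocado + broccoli with both tight: 1.147 servings and 2.682 servings → $3.29.
sweet potato + broccoli with both tight: 1.393 servings and 2.497 servings → $2.74.
So the least-cost plan costs $2.74.

$2.74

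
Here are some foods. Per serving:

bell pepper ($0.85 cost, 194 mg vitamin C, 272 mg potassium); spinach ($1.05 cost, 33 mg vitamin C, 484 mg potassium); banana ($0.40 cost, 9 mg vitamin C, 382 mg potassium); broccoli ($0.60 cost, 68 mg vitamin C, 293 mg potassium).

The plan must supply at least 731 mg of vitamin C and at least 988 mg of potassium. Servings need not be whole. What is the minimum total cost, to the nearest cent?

Minimising a linear cost over {vitamin C ≥ 731, potassium ≥ 988, servings ≥ 0} — the optimum is at a vertex, using one or two foods.
bell pepper only: max(731/194, 988/272) = 3.768 servings → $3.20.
spinach only: max(731/33, 988/484) = 22.15 servings → $23.26.
banana only: max(731/9, 988/382) = 81.22 servings → $32.49.
broccoli only: max(731/68, 988/293) = 10.75 servings → $6.45.
bell pepper + spinach: the both-tight solution has a negative serving — not a feasible corner.
bell pepper + banana: the both-tight solution has a negative serving — not a feasible corner.
bell pepper + broccoli with both targets exact would need a negative amount; discard.
spinach + banana: the both-tight solution has a negative serving — not a feasible corner.
spinach + broccoli: the both-tight solution has a negative serving — not a feasible corner.
banana + broccoli with both targets exact would need a negative amount; discard.
The minimum over all feasible corners is $3.20.

$3.20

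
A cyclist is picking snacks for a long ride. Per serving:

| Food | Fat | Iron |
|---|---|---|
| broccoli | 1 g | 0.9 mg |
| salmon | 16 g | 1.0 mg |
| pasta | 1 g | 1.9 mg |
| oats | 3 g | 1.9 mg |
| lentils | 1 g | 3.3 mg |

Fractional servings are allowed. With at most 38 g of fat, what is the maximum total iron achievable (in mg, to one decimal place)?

Iron per g fat: lentils 3.3, pasta 1.9, broccoli 0.9, oats 0.6333, salmon 0.0625.
With no serving limits, spend the whole fat allowance on lentils: 38 g / 1 g × 3.3 mg = 125.4 mg.

125.4 mg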